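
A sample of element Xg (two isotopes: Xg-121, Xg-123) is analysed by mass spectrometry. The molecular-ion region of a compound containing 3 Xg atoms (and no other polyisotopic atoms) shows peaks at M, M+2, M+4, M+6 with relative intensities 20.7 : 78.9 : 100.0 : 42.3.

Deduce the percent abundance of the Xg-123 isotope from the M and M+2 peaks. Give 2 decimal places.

55.96%

Let p = fractional abundance of Xg-121. I(M+2)/I(M) = [C(3,1)·p^2·(1−p)] / p^3 = 3·(1−p)/p = 78.9/20.7 = 3.8116
(1−p)/p = 3.8116/3 = 1.2705  ⇒  p = 1/(1 + 1.2705) = 0.4404
Xg-121: 44.04%, Xg-123: 55.96%.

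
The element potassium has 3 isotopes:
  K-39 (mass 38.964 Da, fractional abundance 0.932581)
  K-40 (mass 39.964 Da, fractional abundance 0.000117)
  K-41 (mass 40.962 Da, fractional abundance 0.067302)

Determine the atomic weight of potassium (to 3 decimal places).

Ar = Σ fᵢ·mᵢ = 0.932581 × 38.964 + 0.000117 × 39.964 + 0.067302 × 40.962
= 36.3371 + 0.0047 + 2.7568 = 39.0986 Da

39.099 Da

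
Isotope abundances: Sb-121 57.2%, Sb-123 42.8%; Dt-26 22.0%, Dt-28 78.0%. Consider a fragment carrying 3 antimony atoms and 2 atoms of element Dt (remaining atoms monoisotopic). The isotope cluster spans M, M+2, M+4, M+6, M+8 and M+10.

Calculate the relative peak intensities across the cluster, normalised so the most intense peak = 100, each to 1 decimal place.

2.5 : 23.0 : 74.4 : 100.0 : 59.4 : 13.0

Antimony pattern (n=3): 0.18714925 : 0.42010426 : 0.31434374 : 0.07840275
Element Dt pattern (n=2): 0.0484 : 0.3432 : 0.6084
Convolve the two distributions (both contribute in 2-u steps):
  M: 0.18714925×0.0484 = 0.009058
  M+2: 0.18714925×0.3432 + 0.42010426×0.0484 = 0.084563
  M+4: 0.18714925×0.6084 + 0.42010426×0.3432 + 0.31434374×0.0484 = 0.273256
  M+6: 0.42010426×0.6084 + 0.31434374×0.3432 + 0.07840275×0.0484 = 0.367269
  M+8: 0.31434374×0.6084 + 0.07840275×0.3432 = 0.218155
  M+10: 0.07840275×0.6084 = 0.047700
Scale to base peak (0.367269) = 100: 2.5 : 23.0 : 74.4 : 100.0 : 59.4 : 13.0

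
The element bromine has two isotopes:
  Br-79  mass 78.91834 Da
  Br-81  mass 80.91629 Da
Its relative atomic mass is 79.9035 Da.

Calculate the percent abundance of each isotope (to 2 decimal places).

Br-79: 50.69%, Br-81: 49.31%

Let x be the fractional abundance of Br-79; then Br-81 has abundance 1 − x.
78.91834·x + 80.91629·(1 − x) = 79.9035
(78.91834 − 80.91629)·x = 79.9035 − 80.91629
x = -1.01279 / -1.99795 = 0.50691 → 50.69% Br-79, 49.31% Br-81.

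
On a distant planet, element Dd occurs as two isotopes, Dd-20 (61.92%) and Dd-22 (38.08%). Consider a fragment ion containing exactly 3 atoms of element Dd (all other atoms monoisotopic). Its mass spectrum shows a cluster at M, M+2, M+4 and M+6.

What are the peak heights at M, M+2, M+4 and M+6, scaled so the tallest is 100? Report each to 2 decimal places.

Expanding (0.6192 + 0.3808)^3:
P(M) = 0.6192^3 = 0.237407
P(M+2) = 3 × 0.6192^2 × 0.3808^1 = 0.438006
P(M+4) = 3 × 0.6192^1 × 0.3808^2 = 0.269368
P(M+6) = 0.3808^3 = 0.055219
The M+2 peak is largest (0.438006); scaling to 100 gives 54.20 : 100.00 : 61.50 : 12.61.

54.20 : 100.00 : 61.50 : 12.61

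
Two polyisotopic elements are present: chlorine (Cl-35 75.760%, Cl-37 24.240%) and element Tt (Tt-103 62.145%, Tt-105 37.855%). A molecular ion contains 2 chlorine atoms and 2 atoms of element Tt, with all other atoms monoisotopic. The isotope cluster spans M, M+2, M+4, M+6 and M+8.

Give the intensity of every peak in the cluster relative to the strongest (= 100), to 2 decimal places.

Chlorine pattern (n=2): 0.57395776 : 0.36728448 : 0.05875776
Element Tt pattern (n=2): 0.3862001 : 0.47049979 : 0.1433001
Convolve the two distributions (both contribute in 2-u steps):
  M: 0.57395776×0.3862001 = 0.221663
  M+2: 0.57395776×0.47049979 + 0.36728448×0.3862001 = 0.411892
  M+4: 0.57395776×0.1433001 + 0.36728448×0.47049979 + 0.05875776×0.3862001 = 0.277748
  M+6: 0.36728448×0.1433001 + 0.05875776×0.47049979 = 0.080277
  M+8: 0.05875776×0.1433001 = 0.008420
Scale to base peak (0.411892) = 100: 53.82 : 100.00 : 67.43 : 19.49 : 2.04

53.82 : 100.00 : 67.43 : 19.49 : 2.04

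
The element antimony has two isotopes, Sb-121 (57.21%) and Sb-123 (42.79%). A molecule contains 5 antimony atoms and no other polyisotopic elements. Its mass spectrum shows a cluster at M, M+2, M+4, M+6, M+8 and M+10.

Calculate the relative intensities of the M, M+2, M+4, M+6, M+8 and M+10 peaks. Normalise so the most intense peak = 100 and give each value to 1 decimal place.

17.9 : 66.8 : 100.0 : 74.8 : 28.0 : 4.2

Each Sb atom is independently Sb-121 (p = 0.5721) or Sb-123 (q = 0.4279); the cluster is the binomial expansion (p + q)^5.
P(M) = 0.5721^5 = 0.061286
P(M+2) = 5 × 0.5721^4 × 0.4279^1 = 0.229192
P(M+4) = 10 × 0.5721^3 × 0.4279^2 = 0.342847
P(M+6) = 10 × 0.5721^2 × 0.4279^3 = 0.256431
P(M+8) = 5 × 0.5721^1 × 0.4279^4 = 0.095898
P(M+10) = 0.4279^5 = 0.014345
The M+4 peak is largest (0.342847); scaling to 100 gives 17.9 : 66.8 : 100.0 : 74.8 : 28.0 : 4.2.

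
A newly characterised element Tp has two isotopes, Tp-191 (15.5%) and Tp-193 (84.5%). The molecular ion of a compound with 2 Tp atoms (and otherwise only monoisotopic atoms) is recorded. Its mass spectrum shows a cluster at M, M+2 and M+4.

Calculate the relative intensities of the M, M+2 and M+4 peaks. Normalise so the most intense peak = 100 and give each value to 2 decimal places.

3.36 : 36.69 : 100.00

Expanding (0.155 + 0.845)^2:
P(M) = 0.155^2 = 0.024025
P(M+2) = 2 × 0.155^1 × 0.845^1 = 0.261950
P(M+4) = 0.845^2 = 0.714025
The M+4 peak is largest (0.714025); scaling to 100 gives 3.36 : 36.69 : 100.00.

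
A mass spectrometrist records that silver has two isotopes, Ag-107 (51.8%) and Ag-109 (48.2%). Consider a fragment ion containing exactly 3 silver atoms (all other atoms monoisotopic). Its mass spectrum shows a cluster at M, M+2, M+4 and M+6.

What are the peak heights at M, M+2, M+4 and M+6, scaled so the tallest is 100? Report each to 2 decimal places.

35.82 : 100.00 : 93.05 : 28.86

Expanding (0.518 + 0.482)^3:
P(M) = 0.518^3 = 0.138992
P(M+2) = 3 × 0.518^2 × 0.482^1 = 0.387997
P(M+4) = 3 × 0.518^1 × 0.482^2 = 0.361031
P(M+6) = 0.482^3 = 0.111980
The M+2 peak is largest (0.387997); scaling to 100 gives 35.82 : 100.00 : 93.05 : 28.86.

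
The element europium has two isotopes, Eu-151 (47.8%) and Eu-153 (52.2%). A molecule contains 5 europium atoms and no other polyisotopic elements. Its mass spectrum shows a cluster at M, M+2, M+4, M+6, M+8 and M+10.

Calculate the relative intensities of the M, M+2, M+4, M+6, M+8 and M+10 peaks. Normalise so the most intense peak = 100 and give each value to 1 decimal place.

7.7 : 41.9 : 91.6 : 100.0 : 54.6 : 11.9

Expanding (0.478 + 0.522)^5:
P(M) = 0.478^5 = 0.024954
P(M+2) = 5 × 0.478^4 × 0.522^1 = 0.136255
P(M+4) = 10 × 0.478^3 × 0.522^2 = 0.297594
P(M+6) = 10 × 0.478^2 × 0.522^3 = 0.324988
P(M+8) = 5 × 0.478^1 × 0.522^4 = 0.177452
P(M+10) = 0.522^5 = 0.038757
The M+6 peak is largest (0.324988); scaling to 100 gives 7.7 : 41.9 : 91.6 : 100.0 : 54.6 : 11.9.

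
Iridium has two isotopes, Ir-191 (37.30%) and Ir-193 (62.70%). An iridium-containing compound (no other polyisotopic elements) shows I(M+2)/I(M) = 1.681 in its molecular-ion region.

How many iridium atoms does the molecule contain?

With n Ir atoms, P(M+2)/P(M) = C(n,1)·p^(n−1)q / p^n = n·q/p = n · 0.6270/0.3730.
n = 1.681 × 0.3730/0.6270 = 1.00 ≈ 1

1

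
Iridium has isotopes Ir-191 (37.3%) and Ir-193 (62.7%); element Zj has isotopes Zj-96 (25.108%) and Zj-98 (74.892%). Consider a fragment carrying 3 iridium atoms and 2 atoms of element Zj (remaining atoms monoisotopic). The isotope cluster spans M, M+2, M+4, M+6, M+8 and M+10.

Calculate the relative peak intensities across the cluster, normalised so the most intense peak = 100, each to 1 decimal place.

1.0 : 10.6 : 45.7 : 96.6 : 100.0 : 40.7

Iridium pattern (n=3): 0.05189512 : 0.26170165 : 0.43991135 : 0.24649188
Element Zj pattern (n=2): 0.06304117 : 0.37607767 : 0.56088117
Convolve the two distributions (both contribute in 2-u steps):
  M: 0.05189512×0.06304117 = 0.003272
  M+2: 0.05189512×0.37607767 + 0.26170165×0.06304117 = 0.036015
  M+4: 0.05189512×0.56088117 + 0.26170165×0.37607767 + 0.43991135×0.06304117 = 0.155260
  M+6: 0.26170165×0.56088117 + 0.43991135×0.37607767 + 0.24649188×0.06304117 = 0.327763
  M+8: 0.43991135×0.56088117 + 0.24649188×0.37607767 = 0.339438
  M+10: 0.24649188×0.56088117 = 0.138253
Scale to base peak (0.339438) = 100: 1.0 : 10.6 : 45.7 : 96.6 : 100.0 : 40.7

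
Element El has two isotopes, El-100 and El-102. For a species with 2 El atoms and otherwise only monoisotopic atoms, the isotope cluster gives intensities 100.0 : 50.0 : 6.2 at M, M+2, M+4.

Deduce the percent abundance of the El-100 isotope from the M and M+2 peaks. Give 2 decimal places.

80.00%

Let p = fractional abundance of El-100. I(M+2)/I(M) = [C(2,1)·p^1·(1−p)] / p^2 = 2·(1−p)/p = 50.0/100.0 = 0.5000
(1−p)/p = 0.5000/2 = 0.2500  ⇒  p = 1/(1 + 0.2500) = 0.8000
El-100: 80.00%, El-102: 20.00%.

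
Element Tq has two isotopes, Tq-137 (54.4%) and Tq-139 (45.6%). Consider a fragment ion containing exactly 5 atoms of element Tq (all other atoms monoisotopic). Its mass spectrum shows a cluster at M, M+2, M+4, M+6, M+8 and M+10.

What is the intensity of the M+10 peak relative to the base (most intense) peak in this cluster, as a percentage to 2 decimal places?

5.89%

Term probabilities: M 0.0476, M+2 0.1997, M+4 0.3348, M+6 0.2806, M+8 0.1176, M+10 0.0197. Base peak = M+4.
P(M+4) = C(5,2) × 0.544^3 × 0.456^2 = 10 × 0.16098918 × 0.207936 = 0.334754 (base)
P(M+10) = C(5,5) × 0.544^0 × 0.456^5 = 1 × 1.0000 × 0.01971625 = 0.019716
Relative intensity = 0.019716 / 0.334754 × 100 = 5.89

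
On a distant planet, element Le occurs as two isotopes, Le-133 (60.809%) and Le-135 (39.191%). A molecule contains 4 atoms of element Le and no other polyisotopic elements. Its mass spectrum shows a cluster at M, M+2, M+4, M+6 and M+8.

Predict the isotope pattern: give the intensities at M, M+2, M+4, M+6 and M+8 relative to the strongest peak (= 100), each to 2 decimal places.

Expanding (0.60809 + 0.39191)^4:
P(M) = 0.60809^4 = 0.136732
P(M+2) = 4 × 0.60809^3 × 0.39191^1 = 0.352493
P(M+4) = 6 × 0.60809^2 × 0.39191^2 = 0.340769
P(M+6) = 4 × 0.60809^1 × 0.39191^3 = 0.146415
P(M+8) = 0.39191^4 = 0.023591
The M+2 peak is largest (0.352493); scaling to 100 gives 38.79 : 100.00 : 96.67 : 41.54 : 6.69.

38.79 : 100.00 : 96.67 : 41.54 : 6.69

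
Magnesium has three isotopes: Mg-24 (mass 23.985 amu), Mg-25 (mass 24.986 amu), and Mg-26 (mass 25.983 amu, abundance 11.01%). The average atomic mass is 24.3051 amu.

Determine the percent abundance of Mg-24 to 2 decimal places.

78.99%

Let x and y be the fractions of Mg-24 and Mg-25. Then x + y = 1 − 0.1101 = 0.8899 and 23.985x + 24.986y = 24.3051 − 0.1101×25.983 = 21.4443717.
Substituting: 23.985x + 24.986(0.8899 − x) = 21.4443717
(23.985 − 24.986)x = -0.7906697  ⇒  x = 0.78988, y = 0.10002
Mg-24: 78.99%, Mg-25: 10.00%.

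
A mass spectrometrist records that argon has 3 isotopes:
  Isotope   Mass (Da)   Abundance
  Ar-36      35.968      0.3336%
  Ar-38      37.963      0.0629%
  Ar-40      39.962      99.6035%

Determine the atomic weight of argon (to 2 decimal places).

The abundance-weighted mean is 0.003336 × 35.968 + 0.000629 × 37.963 + 0.996035 × 39.962
= 0.1200 + 0.0239 + 39.8036 = 39.9475 Da

39.95 Da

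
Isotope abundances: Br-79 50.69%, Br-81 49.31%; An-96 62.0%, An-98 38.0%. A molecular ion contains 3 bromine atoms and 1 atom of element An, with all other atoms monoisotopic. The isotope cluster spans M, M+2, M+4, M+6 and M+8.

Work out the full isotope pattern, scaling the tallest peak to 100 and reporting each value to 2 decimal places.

21.61 : 76.31 : 100.00 : 57.49 : 12.19

Bromine pattern (n=3): 0.13024674 : 0.3801026 : 0.36975457 : 0.11989609
Element An pattern (n=1): 0.6200 : 0.3800
Convolve the two distributions (both contribute in 2-u steps):
  M: 0.13024674×0.6200 = 0.080753
  M+2: 0.13024674×0.3800 + 0.3801026×0.6200 = 0.285157
  M+4: 0.3801026×0.3800 + 0.36975457×0.6200 = 0.373687
  M+6: 0.36975457×0.3800 + 0.11989609×0.6200 = 0.214842
  M+8: 0.11989609×0.3800 = 0.045561
Scale to base peak (0.373687) = 100: 21.61 : 76.31 : 100.00 : 57.49 : 12.19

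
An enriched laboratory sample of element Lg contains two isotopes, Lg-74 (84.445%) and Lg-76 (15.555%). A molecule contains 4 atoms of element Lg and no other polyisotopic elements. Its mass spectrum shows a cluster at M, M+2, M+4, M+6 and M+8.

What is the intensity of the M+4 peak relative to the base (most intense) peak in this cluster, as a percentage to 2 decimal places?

20.36%

Term probabilities: M 0.5085, M+2 0.3747, M+4 0.1035, M+6 0.0127, M+8 0.0006. Base peak = M.
P(M) = C(4,0) × 0.84445^4 × 0.15555^0 = 1 × 0.50850562 × 1.0000 = 0.508506 (base)
P(M+4) = C(4,2) × 0.84445^2 × 0.15555^2 = 6 × 0.7130958 × 0.0241958 = 0.103524
Relative intensity = 0.103524 / 0.508506 × 100 = 20.36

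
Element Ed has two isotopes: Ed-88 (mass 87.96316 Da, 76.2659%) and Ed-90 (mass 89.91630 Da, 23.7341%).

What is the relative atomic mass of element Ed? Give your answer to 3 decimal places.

88.427 Da

Weight each isotope mass by its fractional abundance: 0.762659 × 87.96316 + 0.237341 × 89.91630
= 67.085896 + 21.340825 = 88.426721 Da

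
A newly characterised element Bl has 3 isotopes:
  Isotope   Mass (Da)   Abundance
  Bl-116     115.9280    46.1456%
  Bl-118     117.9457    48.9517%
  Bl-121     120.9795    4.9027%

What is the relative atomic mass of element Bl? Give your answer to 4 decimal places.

Weight each isotope mass by its fractional abundance: 0.461456 × 115.9280 + 0.489517 × 117.9457 + 0.049027 × 120.9795
= 53.49567 + 57.73643 + 5.93126 = 117.16336 Da

117.1634 Da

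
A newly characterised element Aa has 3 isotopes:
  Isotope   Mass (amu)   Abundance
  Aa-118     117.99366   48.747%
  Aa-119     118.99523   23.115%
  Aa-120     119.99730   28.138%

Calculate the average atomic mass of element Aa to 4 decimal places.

Average mass = Σ (abundance × isotope mass) = 0.48747 × 117.99366 + 0.23115 × 118.99523 + 0.28138 × 119.99730
= 57.518369 + 27.505747 + 33.764840 = 118.788956 amu

118.7890 amu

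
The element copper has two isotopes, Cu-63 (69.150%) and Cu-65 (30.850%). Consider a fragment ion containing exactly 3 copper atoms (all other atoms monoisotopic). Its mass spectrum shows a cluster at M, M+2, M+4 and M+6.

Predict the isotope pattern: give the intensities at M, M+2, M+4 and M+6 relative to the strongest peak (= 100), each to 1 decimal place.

Each Cu atom is independently Cu-63 (p = 0.69150) or Cu-65 (q = 0.30850); the cluster is the binomial expansion (p + q)^3.
P(M) = 0.69150^3 = 0.330656
P(M+2) = 3 × 0.69150^2 × 0.30850^1 = 0.442548
P(M+4) = 3 × 0.69150^1 × 0.30850^2 = 0.197435
P(M+6) = 0.30850^3 = 0.029361
The M+2 peak is largest (0.442548); scaling to 100 gives 74.7 : 100.0 : 44.6 : 6.6.

74.7 : 100.0 : 44.6 : 6.6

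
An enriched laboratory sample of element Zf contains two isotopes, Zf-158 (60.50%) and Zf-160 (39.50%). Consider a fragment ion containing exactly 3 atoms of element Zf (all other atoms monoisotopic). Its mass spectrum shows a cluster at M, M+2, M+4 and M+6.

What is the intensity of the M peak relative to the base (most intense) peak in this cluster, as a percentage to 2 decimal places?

Binomial terms of (0.6050 + 0.3950)^3: M 0.2214, M+2 0.4337, M+4 0.2832, M+6 0.0616 → M+2 is the base peak.
P(M+2) = C(3,1) × 0.6050^2 × 0.3950^1 = 3 × 0.366025 × 0.3950 = 0.433740 (base)
P(M) = C(3,0) × 0.6050^3 × 0.3950^0 = 1 × 0.22144512 × 1.0000 = 0.221445
Relative intensity = 0.221445 / 0.433740 × 100 = 51.05

51.05%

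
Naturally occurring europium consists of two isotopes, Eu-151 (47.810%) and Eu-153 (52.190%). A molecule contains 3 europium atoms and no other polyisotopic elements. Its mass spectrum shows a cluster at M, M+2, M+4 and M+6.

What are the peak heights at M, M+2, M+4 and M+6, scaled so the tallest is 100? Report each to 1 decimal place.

Expanding (0.47810 + 0.52190)^3:
P(M) = 0.47810^3 = 0.109284
P(M+2) = 3 × 0.47810^2 × 0.52190^1 = 0.357887
P(M+4) = 3 × 0.47810^1 × 0.52190^2 = 0.390674
P(M+6) = 0.52190^3 = 0.142155
The M+4 peak is largest (0.390674); scaling to 100 gives 28.0 : 91.6 : 100.0 : 36.4.

28.0 : 91.6 : 100.0 : 36.4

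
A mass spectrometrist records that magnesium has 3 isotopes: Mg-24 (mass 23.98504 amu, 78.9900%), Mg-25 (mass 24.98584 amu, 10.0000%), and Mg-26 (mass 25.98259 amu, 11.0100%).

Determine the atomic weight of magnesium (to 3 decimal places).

Ar = Σ fᵢ·mᵢ = 0.789900 × 23.98504 + 0.100000 × 24.98584 + 0.110100 × 25.98259
= 18.945783 + 2.498584 + 2.860683 = 24.305050 amu

24.305 amu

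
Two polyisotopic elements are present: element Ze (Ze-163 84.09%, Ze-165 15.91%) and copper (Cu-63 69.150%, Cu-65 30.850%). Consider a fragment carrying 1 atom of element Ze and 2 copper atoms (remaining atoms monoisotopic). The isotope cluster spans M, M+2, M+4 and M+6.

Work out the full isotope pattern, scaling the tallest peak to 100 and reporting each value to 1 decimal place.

Element Ze pattern (n=1): 0.8409 : 0.1591
Copper pattern (n=2): 0.47817225 : 0.4266555 : 0.09517225
Convolve the two distributions (both contribute in 2-u steps):
  M: 0.8409×0.47817225 = 0.402095
  M+2: 0.8409×0.4266555 + 0.1591×0.47817225 = 0.434852
  M+4: 0.8409×0.09517225 + 0.1591×0.4266555 = 0.147911
  M+6: 0.1591×0.09517225 = 0.015142
Scale to base peak (0.434852) = 100: 92.5 : 100.0 : 34.0 : 3.5

92.5 : 100.0 : 34.0 : 3.5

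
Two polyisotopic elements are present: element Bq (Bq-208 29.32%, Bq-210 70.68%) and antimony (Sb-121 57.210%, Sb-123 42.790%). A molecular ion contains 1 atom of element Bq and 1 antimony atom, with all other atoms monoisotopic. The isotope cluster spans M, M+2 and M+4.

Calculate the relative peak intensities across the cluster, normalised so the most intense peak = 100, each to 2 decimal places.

31.66 : 100.00 : 57.08

Element Bq pattern (n=1): 0.2932 : 0.7068
Antimony pattern (n=1): 0.5721 : 0.4279
Convolve the two distributions (both contribute in 2-u steps):
  M: 0.2932×0.5721 = 0.167740
  M+2: 0.2932×0.4279 + 0.7068×0.5721 = 0.529821
  M+4: 0.7068×0.4279 = 0.302440
Scale to base peak (0.529821) = 100: 31.66 : 100.00 : 57.08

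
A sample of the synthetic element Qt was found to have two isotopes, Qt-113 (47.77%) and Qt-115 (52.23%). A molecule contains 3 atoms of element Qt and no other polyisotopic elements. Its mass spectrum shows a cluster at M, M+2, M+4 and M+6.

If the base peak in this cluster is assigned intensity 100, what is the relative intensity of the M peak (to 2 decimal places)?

Binomial terms of (0.4777 + 0.5223)^3: M 0.1090, M+2 0.3576, M+4 0.3909, M+6 0.1425 → M+4 is the base peak.
P(M+4) = C(3,2) × 0.4777^1 × 0.5223^2 = 3 × 0.4777 × 0.27279729 = 0.390946 (base)
P(M) = C(3,0) × 0.4777^3 × 0.5223^0 = 1 × 0.10900985 × 1.0000 = 0.109010
Relative intensity = 0.109010 / 0.390946 × 100 = 27.88

27.88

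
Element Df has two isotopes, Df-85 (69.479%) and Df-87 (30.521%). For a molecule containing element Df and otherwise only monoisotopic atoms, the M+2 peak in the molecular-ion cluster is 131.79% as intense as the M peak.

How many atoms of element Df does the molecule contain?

For n independent Df atoms, I(M+2)/I(M) = n · (abundance Df-87) / (abundance Df-85) = n · 0.30521/0.69479.
n = 1.3179 × 0.69479/0.30521 = 3.00 ≈ 3

3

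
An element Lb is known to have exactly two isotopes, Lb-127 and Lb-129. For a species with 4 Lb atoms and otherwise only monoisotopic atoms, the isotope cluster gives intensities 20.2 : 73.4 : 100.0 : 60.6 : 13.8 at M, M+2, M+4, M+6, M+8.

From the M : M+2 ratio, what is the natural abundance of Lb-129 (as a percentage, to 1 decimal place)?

47.6%

Write p for the Lb-127 fraction. I(M+2)/I(M) = [C(4,1)·p^3·(1−p)] / p^4 = 4·(1−p)/p = 73.4/20.2 = 3.6337
(1−p)/p = 3.6337/4 = 0.9084  ⇒  p = 1/(1 + 0.9084) = 0.5240
Lb-127: 52.4%, Lb-129: 47.6%.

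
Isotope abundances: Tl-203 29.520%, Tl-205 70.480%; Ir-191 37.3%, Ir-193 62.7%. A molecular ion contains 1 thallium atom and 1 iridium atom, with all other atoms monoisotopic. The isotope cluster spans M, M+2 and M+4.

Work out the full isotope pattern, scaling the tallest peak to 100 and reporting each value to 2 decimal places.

24.58 : 100.00 : 98.64

Thallium pattern (n=1): 0.2952 : 0.7048
Iridium pattern (n=1): 0.3730 : 0.6270
Convolve the two distributions (both contribute in 2-u steps):
  M: 0.2952×0.3730 = 0.110110
  M+2: 0.2952×0.6270 + 0.7048×0.3730 = 0.447981
  M+4: 0.7048×0.6270 = 0.441910
Scale to base peak (0.447981) = 100: 24.58 : 100.00 : 98.64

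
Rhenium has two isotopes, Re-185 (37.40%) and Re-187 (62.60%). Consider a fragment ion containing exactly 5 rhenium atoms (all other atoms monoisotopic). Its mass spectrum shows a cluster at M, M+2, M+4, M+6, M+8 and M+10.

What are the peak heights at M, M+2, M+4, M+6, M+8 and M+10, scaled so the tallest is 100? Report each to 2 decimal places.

The 5 Re atoms are independent, so intensities follow the terms of (0.3740 + 0.6260)^5.
P(M) = 0.3740^5 = 0.007317
P(M+2) = 5 × 0.3740^4 × 0.6260^1 = 0.061239
P(M+4) = 10 × 0.3740^3 × 0.6260^2 = 0.205005
P(M+6) = 10 × 0.3740^2 × 0.6260^3 = 0.343136
P(M+8) = 5 × 0.3740^1 × 0.6260^4 = 0.287170
P(M+10) = 0.6260^5 = 0.096133
The M+6 peak is largest (0.343136); scaling to 100 gives 2.13 : 17.85 : 59.74 : 100.00 : 83.69 : 28.02.

2.13 : 17.85 : 59.74 : 100.00 : 83.69 : 28.02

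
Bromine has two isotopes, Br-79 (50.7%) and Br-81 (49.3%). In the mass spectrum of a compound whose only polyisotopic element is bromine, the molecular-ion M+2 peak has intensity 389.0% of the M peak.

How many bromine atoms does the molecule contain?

For n independent Br atoms, I(M+2)/I(M) = n · (abundance Br-81) / (abundance Br-79) = n · 0.493/0.507.
n = 3.890 × 0.507/0.493 = 4.00 ≈ 4

4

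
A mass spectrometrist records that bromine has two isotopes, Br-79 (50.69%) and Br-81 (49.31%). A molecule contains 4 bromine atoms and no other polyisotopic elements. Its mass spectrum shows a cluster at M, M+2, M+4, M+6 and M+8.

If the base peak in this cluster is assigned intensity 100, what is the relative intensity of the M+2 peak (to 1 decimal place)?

(0.5069 + 0.4931)^4 gives M 0.0660, M+2 0.2569, M+4 0.3749, M+6 0.2431, M+8 0.0591; the largest is M+4.
P(M+4) = C(4,2) × 0.5069^2 × 0.4931^2 = 6 × 0.25694761 × 0.24314761 = 0.374857 (base)
P(M+2) = C(4,1) × 0.5069^3 × 0.4931^1 = 4 × 0.13024674 × 0.4931 = 0.256899
Relative intensity = 0.256899 / 0.374857 × 100 = 68.5

68.5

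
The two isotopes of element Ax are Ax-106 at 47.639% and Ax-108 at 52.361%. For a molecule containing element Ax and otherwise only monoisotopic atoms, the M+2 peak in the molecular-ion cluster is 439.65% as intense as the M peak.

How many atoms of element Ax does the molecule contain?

For n independent Ax atoms, I(M+2)/I(M) = n · (abundance Ax-108) / (abundance Ax-106) = n · 0.52361/0.47639.
n = 4.3965 × 0.47639/0.52361 = 4.00 ≈ 4

4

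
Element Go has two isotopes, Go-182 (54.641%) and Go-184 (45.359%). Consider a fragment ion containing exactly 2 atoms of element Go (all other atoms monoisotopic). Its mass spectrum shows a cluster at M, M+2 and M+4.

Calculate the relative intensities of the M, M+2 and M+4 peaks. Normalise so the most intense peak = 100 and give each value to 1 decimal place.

60.2 : 100.0 : 41.5

Each Go atom is independently Go-182 (p = 0.54641) or Go-184 (q = 0.45359); the cluster is the binomial expansion (p + q)^2.
P(M) = 0.54641^2 = 0.298564
P(M+2) = 2 × 0.54641^1 × 0.45359^1 = 0.495692
P(M+4) = 0.45359^2 = 0.205744
The M+2 peak is largest (0.495692); scaling to 100 gives 60.2 : 100.0 : 41.5.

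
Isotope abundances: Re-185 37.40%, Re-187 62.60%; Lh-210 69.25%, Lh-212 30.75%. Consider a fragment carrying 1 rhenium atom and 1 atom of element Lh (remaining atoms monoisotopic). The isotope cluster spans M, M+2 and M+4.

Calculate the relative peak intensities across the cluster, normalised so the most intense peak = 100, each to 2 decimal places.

47.22 : 100.00 : 35.09

Rhenium pattern (n=1): 0.3740 : 0.6260
Element Lh pattern (n=1): 0.6925 : 0.3075
Convolve the two distributions (both contribute in 2-u steps):
  M: 0.3740×0.6925 = 0.258995
  M+2: 0.3740×0.3075 + 0.6260×0.6925 = 0.548510
  M+4: 0.6260×0.3075 = 0.192495
Scale to base peak (0.548510) = 100: 47.22 : 100.00 : 35.09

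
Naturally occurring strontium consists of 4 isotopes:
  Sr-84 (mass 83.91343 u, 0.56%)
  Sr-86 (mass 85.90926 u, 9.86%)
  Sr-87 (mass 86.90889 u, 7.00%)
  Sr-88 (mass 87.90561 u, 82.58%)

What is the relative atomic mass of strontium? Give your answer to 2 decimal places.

Ar = Σ fᵢ·mᵢ = 0.0056 × 83.91343 + 0.0986 × 85.90926 + 0.0700 × 86.90889 + 0.8258 × 87.90561
= 0.469915 + 8.470653 + 6.083622 + 72.592453 = 87.616643 u

87.62 u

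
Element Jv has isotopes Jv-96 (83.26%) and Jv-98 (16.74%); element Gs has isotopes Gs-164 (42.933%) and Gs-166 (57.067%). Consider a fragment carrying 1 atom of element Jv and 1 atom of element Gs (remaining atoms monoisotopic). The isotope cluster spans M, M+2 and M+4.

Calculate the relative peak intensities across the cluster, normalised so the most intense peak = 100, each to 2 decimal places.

65.35 : 100.00 : 17.46

Element Jv pattern (n=1): 0.8326 : 0.1674
Element Gs pattern (n=1): 0.42933 : 0.57067
Convolve the two distributions (both contribute in 2-u steps):
  M: 0.8326×0.42933 = 0.357460
  M+2: 0.8326×0.57067 + 0.1674×0.42933 = 0.547010
  M+4: 0.1674×0.57067 = 0.095530
Scale to base peak (0.547010) = 100: 65.35 : 100.00 : 17.46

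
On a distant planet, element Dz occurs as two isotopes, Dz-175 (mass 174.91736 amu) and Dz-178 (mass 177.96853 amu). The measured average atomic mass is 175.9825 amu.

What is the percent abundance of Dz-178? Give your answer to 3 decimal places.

With x = fraction of Dz-175 (so Dz-178 is 1 − x):
174.91736·x + 177.96853·(1 − x) = 175.9825
(174.91736 − 177.96853)·x = 175.9825 − 177.96853
x = -1.98603 / -3.05117 = 0.65091 → 65.091% Dz-175, 34.909% Dz-178.

34.909%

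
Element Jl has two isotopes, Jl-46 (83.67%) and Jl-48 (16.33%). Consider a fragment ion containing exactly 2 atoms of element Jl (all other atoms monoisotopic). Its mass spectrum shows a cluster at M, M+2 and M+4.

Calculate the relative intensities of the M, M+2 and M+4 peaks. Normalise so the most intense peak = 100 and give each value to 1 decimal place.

Each Jl atom is independently Jl-46 (p = 0.8367) or Jl-48 (q = 0.1633); the cluster is the binomial expansion (p + q)^2.
P(M) = 0.8367^2 = 0.700067
P(M+2) = 2 × 0.8367^1 × 0.1633^1 = 0.273266
P(M+4) = 0.1633^2 = 0.026667
The M peak is largest (0.700067); scaling to 100 gives 100.0 : 39.0 : 3.8.

100.0 : 39.0 : 3.8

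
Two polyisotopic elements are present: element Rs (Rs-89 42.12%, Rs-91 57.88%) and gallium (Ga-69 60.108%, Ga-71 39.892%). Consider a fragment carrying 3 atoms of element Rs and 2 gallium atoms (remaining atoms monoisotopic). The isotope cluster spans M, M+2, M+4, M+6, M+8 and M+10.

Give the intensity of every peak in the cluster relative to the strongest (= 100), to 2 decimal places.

Element Rs pattern (n=3): 0.07472486 : 0.30805375 : 0.42331793 : 0.19390346
Gallium pattern (n=2): 0.36129717 : 0.47956567 : 0.15913717
Convolve the two distributions (both contribute in 2-u steps):
  M: 0.07472486×0.36129717 = 0.026998
  M+2: 0.07472486×0.47956567 + 0.30805375×0.36129717 = 0.147134
  M+4: 0.07472486×0.15913717 + 0.30805375×0.47956567 + 0.42331793×0.36129717 = 0.312567
  M+6: 0.30805375×0.15913717 + 0.42331793×0.47956567 + 0.19390346×0.36129717 = 0.322088
  M+8: 0.42331793×0.15913717 + 0.19390346×0.47956567 = 0.160355
  M+10: 0.19390346×0.15913717 = 0.030857
Scale to base peak (0.322088) = 100: 8.38 : 45.68 : 97.04 : 100.00 : 49.79 : 9.58

8.38 : 45.68 : 97.04 : 100.00 : 49.79 : 9.58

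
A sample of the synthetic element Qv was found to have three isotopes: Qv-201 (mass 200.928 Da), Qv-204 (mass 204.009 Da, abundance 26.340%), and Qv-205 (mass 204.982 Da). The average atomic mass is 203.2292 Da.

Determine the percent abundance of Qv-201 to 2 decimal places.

36.91%

Let x and y be the fractions of Qv-201 and Qv-205. Then x + y = 1 − 0.26340 = 0.73660 and 200.928x + 204.982y = 203.2292 − 0.26340×204.009 = 149.4932294.
Substituting: 200.928x + 204.982(0.73660 − x) = 149.4932294
(200.928 − 204.982)x = -1.4965118  ⇒  x = 0.36914, y = 0.36746
Qv-201: 36.91%, Qv-205: 36.75%.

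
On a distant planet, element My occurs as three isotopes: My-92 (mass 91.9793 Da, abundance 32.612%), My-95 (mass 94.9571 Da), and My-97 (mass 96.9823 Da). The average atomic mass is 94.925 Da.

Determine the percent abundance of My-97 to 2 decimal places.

46.37%

Let x and y be the fractions of My-95 and My-97. Then x + y = 1 − 0.32612 = 0.67388 and 94.9571x + 96.9823y = 94.925 − 0.32612×91.9793 = 64.928710684.
Substituting: 94.9571x + 96.9823(0.67388 − x) = 64.928710684
(94.9571 − 96.9823)x = -0.42572164  ⇒  x = 0.21021, y = 0.46367
My-95: 21.02%, My-97: 46.37%.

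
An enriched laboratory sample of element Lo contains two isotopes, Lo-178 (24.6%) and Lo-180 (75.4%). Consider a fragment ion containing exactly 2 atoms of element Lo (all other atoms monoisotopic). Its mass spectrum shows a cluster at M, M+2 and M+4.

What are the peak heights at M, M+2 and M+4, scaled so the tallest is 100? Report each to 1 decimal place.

Each Lo atom is independently Lo-178 (p = 0.246) or Lo-180 (q = 0.754); the cluster is the binomial expansion (p + q)^2.
P(M) = 0.246^2 = 0.060516
P(M+2) = 2 × 0.246^1 × 0.754^1 = 0.370968
P(M+4) = 0.754^2 = 0.568516
The M+4 peak is largest (0.568516); scaling to 100 gives 10.6 : 65.3 : 100.0.

10.6 : 65.3 : 100.0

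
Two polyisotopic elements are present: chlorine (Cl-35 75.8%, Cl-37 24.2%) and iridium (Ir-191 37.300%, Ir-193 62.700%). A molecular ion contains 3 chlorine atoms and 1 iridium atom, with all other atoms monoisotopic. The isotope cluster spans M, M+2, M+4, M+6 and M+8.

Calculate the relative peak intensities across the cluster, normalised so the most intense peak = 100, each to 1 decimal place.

37.9 : 100.0 : 72.6 : 20.7 : 2.1

Chlorine pattern (n=3): 0.43551951 : 0.41713346 : 0.13317454 : 0.01417249
Iridium pattern (n=1): 0.3730 : 0.6270
Convolve the two distributions (both contribute in 2-u steps):
  M: 0.43551951×0.3730 = 0.162449
  M+2: 0.43551951×0.6270 + 0.41713346×0.3730 = 0.428662
  M+4: 0.41713346×0.6270 + 0.13317454×0.3730 = 0.311217
  M+6: 0.13317454×0.6270 + 0.01417249×0.3730 = 0.088787
  M+8: 0.01417249×0.6270 = 0.008886
Scale to base peak (0.428662) = 100: 37.9 : 100.0 : 72.6 : 20.7 : 2.1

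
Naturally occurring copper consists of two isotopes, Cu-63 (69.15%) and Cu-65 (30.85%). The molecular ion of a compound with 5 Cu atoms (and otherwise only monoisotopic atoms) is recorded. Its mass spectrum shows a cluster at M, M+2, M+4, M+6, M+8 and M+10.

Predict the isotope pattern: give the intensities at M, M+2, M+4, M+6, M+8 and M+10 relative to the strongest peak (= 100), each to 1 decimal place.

The 5 Cu atoms are independent, so intensities follow the terms of (0.6915 + 0.3085)^5.
P(M) = 0.6915^5 = 0.158111
P(M+2) = 5 × 0.6915^4 × 0.3085^1 = 0.352691
P(M+4) = 10 × 0.6915^3 × 0.3085^2 = 0.314693
P(M+6) = 10 × 0.6915^2 × 0.3085^3 = 0.140394
P(M+8) = 5 × 0.6915^1 × 0.3085^4 = 0.031317
P(M+10) = 0.3085^5 = 0.002794
The M+2 peak is largest (0.352691); scaling to 100 gives 44.8 : 100.0 : 89.2 : 39.8 : 8.9 : 0.8.

44.8 : 100.0 : 89.2 : 39.8 : 8.9 : 0.8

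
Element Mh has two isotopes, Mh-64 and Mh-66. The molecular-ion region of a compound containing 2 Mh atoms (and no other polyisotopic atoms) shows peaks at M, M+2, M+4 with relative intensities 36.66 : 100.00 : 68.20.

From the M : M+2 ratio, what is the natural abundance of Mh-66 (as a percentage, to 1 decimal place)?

57.7%

If p is the fraction of Mh that is Mh-64, then I(M+2)/I(M) = [C(2,1)·p^1·(1−p)] / p^2 = 2·(1−p)/p = 100.00/36.66 = 2.7278
(1−p)/p = 2.7278/2 = 1.3639  ⇒  p = 1/(1 + 1.3639) = 0.4230
Mh-64: 42.3%, Mh-66: 57.7%.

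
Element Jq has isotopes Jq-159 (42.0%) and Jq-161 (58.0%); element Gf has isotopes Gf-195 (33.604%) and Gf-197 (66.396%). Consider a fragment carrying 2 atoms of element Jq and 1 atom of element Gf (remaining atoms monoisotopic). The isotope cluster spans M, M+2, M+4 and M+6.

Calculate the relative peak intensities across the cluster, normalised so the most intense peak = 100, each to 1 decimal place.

Element Jq pattern (n=2): 0.1764 : 0.4872 : 0.3364
Element Gf pattern (n=1): 0.33604 : 0.66396
Convolve the two distributions (both contribute in 2-u steps):
  M: 0.1764×0.33604 = 0.059277
  M+2: 0.1764×0.66396 + 0.4872×0.33604 = 0.280841
  M+4: 0.4872×0.66396 + 0.3364×0.33604 = 0.436525
  M+6: 0.3364×0.66396 = 0.223356
Scale to base peak (0.436525) = 100: 13.6 : 64.3 : 100.0 : 51.2

13.6 : 64.3 : 100.0 : 51.2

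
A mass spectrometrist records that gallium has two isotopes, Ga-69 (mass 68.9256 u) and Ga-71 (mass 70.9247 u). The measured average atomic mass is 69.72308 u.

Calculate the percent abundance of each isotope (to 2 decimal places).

Ga-69: 60.11%, Ga-71: 39.89%

Let x be the fractional abundance of Ga-69; then Ga-71 has abundance 1 − x.
68.9256·x + 70.9247·(1 − x) = 69.72308
(68.9256 − 70.9247)·x = 69.72308 − 70.9247
x = -1.20162 / -1.9991 = 0.60108 → 60.11% Ga-69, 39.89% Ga-71.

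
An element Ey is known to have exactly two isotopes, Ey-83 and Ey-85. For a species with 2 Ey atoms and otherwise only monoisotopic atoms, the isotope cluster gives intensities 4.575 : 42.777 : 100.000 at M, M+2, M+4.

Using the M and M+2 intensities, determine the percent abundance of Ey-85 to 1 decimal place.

82.4%

Write p for the Ey-83 fraction. I(M+2)/I(M) = [C(2,1)·p^1·(1−p)] / p^2 = 2·(1−p)/p = 42.777/4.575 = 9.3502
(1−p)/p = 9.3502/2 = 4.6751  ⇒  p = 1/(1 + 4.6751) = 0.1762
Ey-83: 17.6%, Ey-85: 82.4%.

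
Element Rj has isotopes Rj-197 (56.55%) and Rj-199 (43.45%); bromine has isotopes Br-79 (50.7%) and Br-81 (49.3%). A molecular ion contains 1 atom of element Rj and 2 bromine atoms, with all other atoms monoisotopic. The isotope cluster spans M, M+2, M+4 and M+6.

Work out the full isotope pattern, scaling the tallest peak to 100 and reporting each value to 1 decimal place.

36.9 : 100.0 : 89.9 : 26.8

Element Rj pattern (n=1): 0.5655 : 0.4345
Bromine pattern (n=2): 0.257049 : 0.499902 : 0.243049
Convolve the two distributions (both contribute in 2-u steps):
  M: 0.5655×0.257049 = 0.145361
  M+2: 0.5655×0.499902 + 0.4345×0.257049 = 0.394382
  M+4: 0.5655×0.243049 + 0.4345×0.499902 = 0.354652
  M+6: 0.4345×0.243049 = 0.105605
Scale to base peak (0.394382) = 100: 36.9 : 100.0 : 89.9 : 26.8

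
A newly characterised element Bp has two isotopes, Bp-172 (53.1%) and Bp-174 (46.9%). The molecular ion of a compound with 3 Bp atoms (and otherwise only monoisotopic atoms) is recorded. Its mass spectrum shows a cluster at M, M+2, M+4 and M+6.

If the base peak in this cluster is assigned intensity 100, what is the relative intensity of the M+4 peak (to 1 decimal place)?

Term probabilities: M 0.1497, M+2 0.3967, M+4 0.3504, M+6 0.1032. Base peak = M+2.
P(M+2) = C(3,1) × 0.531^2 × 0.469^1 = 3 × 0.281961 × 0.4690 = 0.396719 (base)
P(M+4) = C(3,2) × 0.531^1 × 0.469^2 = 3 × 0.5310 × 0.219961 = 0.350398
Relative intensity = 0.350398 / 0.396719 × 100 = 88.3

88.3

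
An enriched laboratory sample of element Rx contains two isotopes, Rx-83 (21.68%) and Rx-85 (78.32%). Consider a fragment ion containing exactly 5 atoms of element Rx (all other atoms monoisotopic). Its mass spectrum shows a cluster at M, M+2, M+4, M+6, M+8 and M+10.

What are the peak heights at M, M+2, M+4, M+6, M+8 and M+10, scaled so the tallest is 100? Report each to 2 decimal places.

0.12 : 2.12 : 15.33 : 55.36 : 100.00 : 72.25

Each Rx atom is independently Rx-83 (p = 0.2168) or Rx-85 (q = 0.7832); the cluster is the binomial expansion (p + q)^5.
P(M) = 0.2168^5 = 0.000479
P(M+2) = 5 × 0.2168^4 × 0.7832^1 = 0.008651
P(M+4) = 10 × 0.2168^3 × 0.7832^2 = 0.062506
P(M+6) = 10 × 0.2168^2 × 0.7832^3 = 0.225807
P(M+8) = 5 × 0.2168^1 × 0.7832^4 = 0.407868
P(M+10) = 0.7832^5 = 0.294689
The M+8 peak is largest (0.407868); scaling to 100 gives 0.12 : 2.12 : 15.33 : 55.36 : 100.00 : 72.25.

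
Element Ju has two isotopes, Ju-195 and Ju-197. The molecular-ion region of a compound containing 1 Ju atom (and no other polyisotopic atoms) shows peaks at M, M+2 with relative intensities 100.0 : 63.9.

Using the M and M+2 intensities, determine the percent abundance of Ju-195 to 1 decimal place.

Let p = fractional abundance of Ju-195. I(M+2)/I(M) = [C(1,1)·p^0·(1−p)] / p^1 = 1·(1−p)/p = 63.9/100.0 = 0.6390
(1−p)/p = 0.6390/1 = 0.6390  ⇒  p = 1/(1 + 0.6390) = 0.6101
Ju-195: 61.0%, Ju-197: 39.0%.

61.0%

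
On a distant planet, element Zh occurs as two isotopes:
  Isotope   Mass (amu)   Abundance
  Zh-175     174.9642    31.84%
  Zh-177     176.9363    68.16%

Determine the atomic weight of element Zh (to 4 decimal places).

176.3084 amu

Weight each isotope mass by its fractional abundance: 0.3184 × 174.9642 + 0.6816 × 176.9363
= 55.70860 + 120.59978 = 176.30838 amu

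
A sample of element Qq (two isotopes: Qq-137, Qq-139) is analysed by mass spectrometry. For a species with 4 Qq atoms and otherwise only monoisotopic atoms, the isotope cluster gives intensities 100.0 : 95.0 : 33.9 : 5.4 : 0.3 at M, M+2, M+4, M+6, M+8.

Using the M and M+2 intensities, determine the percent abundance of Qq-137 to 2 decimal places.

Let p = fractional abundance of Qq-137. I(M+2)/I(M) = [C(4,1)·p^3·(1−p)] / p^4 = 4·(1−p)/p = 95.0/100.0 = 0.9500
(1−p)/p = 0.9500/4 = 0.2375  ⇒  p = 1/(1 + 0.2375) = 0.8081
Qq-137: 80.81%, Qq-139: 19.19%.

80.81%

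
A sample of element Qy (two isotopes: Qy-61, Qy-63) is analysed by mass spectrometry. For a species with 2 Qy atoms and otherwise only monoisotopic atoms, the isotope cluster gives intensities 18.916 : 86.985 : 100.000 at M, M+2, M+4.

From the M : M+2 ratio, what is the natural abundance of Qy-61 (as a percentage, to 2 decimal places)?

If p is the fraction of Qy that is Qy-61, then I(M+2)/I(M) = [C(2,1)·p^1·(1−p)] / p^2 = 2·(1−p)/p = 86.985/18.916 = 4.5985
(1−p)/p = 4.5985/2 = 2.2992  ⇒  p = 1/(1 + 2.2992) = 0.3031
Qy-61: 30.31%, Qy-63: 69.69%.

30.31%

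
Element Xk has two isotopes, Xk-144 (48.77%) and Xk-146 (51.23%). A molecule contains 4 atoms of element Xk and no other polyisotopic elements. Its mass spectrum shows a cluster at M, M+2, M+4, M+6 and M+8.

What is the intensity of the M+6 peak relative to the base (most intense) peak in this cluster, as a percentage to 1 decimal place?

70.0%

Binomial terms of (0.4877 + 0.5123)^4: M 0.0566, M+2 0.2377, M+4 0.3745, M+6 0.2623, M+8 0.0689 → M+4 is the base peak.
P(M+4) = C(4,2) × 0.4877^2 × 0.5123^2 = 6 × 0.23785129 × 0.26245129 = 0.374546 (base)
P(M+6) = C(4,3) × 0.4877^1 × 0.5123^3 = 4 × 0.4877 × 0.1344538 = 0.262292
Relative intensity = 0.262292 / 0.374546 × 100 = 70.0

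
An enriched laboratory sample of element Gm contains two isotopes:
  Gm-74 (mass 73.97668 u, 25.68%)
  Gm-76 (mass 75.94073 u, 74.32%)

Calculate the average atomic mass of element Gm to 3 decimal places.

75.436 u

Ar = Σ fᵢ·mᵢ = 0.2568 × 73.97668 + 0.7432 × 75.94073
= 18.997211 + 56.439151 = 75.436362 u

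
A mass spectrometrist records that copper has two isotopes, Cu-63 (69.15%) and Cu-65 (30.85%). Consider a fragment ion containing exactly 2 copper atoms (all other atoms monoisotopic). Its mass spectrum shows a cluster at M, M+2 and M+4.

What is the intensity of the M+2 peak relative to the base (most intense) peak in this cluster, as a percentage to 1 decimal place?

Term probabilities: M 0.4782, M+2 0.4267, M+4 0.0952. Base peak = M.
P(M) = C(2,0) × 0.6915^2 × 0.3085^0 = 1 × 0.47817225 × 1.0000 = 0.478172 (base)
P(M+2) = C(2,1) × 0.6915^1 × 0.3085^1 = 2 × 0.6915 × 0.3085 = 0.426656
Relative intensity = 0.426656 / 0.478172 × 100 = 89.2

89.2%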